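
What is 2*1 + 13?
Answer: 15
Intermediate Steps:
2*1 + 13 = 2 + 13 = 15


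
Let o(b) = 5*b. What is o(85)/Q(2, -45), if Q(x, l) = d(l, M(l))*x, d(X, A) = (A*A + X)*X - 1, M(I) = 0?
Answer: 425/4048 ≈ 0.10499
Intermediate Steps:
d(X, A) = -1 + X*(X + A²) (d(X, A) = (A² + X)*X - 1 = (X + A²)*X - 1 = X*(X + A²) - 1 = -1 + X*(X + A²))
Q(x, l) = x*(-1 + l²) (Q(x, l) = (-1 + l² + l*0²)*x = (-1 + l² + l*0)*x = (-1 + l² + 0)*x = (-1 + l²)*x = x*(-1 + l²))
o(85)/Q(2, -45) = (5*85)/((2*(-1 + (-45)²))) = 425/((2*(-1 + 2025))) = 425/((2*2024)) = 425/4048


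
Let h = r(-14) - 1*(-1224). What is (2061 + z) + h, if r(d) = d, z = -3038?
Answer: 233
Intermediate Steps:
h = 1210 (h = -14 - 1*(-1224) = -14 + 1224 = 1210)
(2061 + z) + h = (2061 - 3038) + 1210 = -977 + 1210 = 233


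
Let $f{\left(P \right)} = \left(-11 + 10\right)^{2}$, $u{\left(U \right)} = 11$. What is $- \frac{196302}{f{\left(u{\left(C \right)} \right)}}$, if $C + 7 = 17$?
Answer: $-196302$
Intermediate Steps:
$C = 10$ ($C = -7 + 17 = 10$)
$f{\left(P \right)} = 1$ ($f{\left(P \right)} = \left(-1\right)^{2} = 1$)
$- \frac{196302}{f{\left(u{\left(C \right)} \right)}} = - \frac{196302}{1} = \left(-196302\right) 1 = -196302$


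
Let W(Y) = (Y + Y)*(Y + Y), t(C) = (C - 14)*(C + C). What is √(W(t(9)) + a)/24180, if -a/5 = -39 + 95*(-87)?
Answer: 2*√1155/6045 ≈ 0.011244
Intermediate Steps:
t(C) = 2*C*(-14 + C) (t(C) = (-14 + C)*(2*C) = 2*C*(-14 + C))
a = 41520 (a = -5*(-39 + 95*(-87)) = -5*(-39 - 8265) = -5*(-8304) = 41520)
W(Y) = 4*Y² (W(Y) = (2*Y)*(2*Y) = 4*Y²)
√(W(t(9)) + a)/24180 = √(4*(2*9*(-14 + 9))² + 41520)/24180 = √(4*(2*9*(-5))² + 41520)*(1/24180) = √(4*(-90)² + 41520)*(1/24180) = √(4*8100 + 41520)*(1/24180) = √(32400 + 41520)*(1/24180) = √73920*(1/24180) = (8*√1155)*(1/24180) = 2*√1155/6045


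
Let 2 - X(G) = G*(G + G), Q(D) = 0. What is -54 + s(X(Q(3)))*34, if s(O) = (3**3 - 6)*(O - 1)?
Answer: 660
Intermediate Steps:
X(G) = 2 - 2*G**2 (X(G) = 2 - G*(G + G) = 2 - G*2*G = 2 - 2*G**2)
s(O) = -21 + 21*O (s(O) = (27 - 6)*(-1 + O) = 21*(-1 + O) = -21 + 21*O)
-54 + s(X(Q(3)))*34 = -54 + (-21 + 21*(2 - 2*0**2))*34 = -54 + (-21 + 21*(2 - 2*0))*34 = -54 + (-21 + 21*(2 + 0))*34 = -54 + (-21 + 21*2)*34 = -54 + (-21 + 42)*34 = -54 + 21*34 = -54 + 714 = 660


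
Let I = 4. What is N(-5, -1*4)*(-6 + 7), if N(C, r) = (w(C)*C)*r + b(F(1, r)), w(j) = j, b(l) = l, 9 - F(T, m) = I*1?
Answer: -95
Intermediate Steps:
F(T, m) = 5 (F(T, m) = 9 - 4 = 5)
N(C, r) = 5 + r*C² (N(C, r) = (C*C)*r + 5 = C²*r + 5 = r*C² + 5 = 5 + r*C²)
N(-5, -1*4)*(-6 + 7) = (5 - 1*4*(-5)²)*(-6 + 7) = (5 - 4*25)*1 = (5 - 100)*1 = -95*1 = -95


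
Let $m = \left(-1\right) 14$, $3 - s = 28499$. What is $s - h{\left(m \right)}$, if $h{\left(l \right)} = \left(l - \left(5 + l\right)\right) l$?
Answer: $-28566$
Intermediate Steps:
$s = -28496$ ($s = 3 - 28499 = -28496$)
$m = -14$
$h{\left(l \right)} = - 5 l$
$s - h{\left(m \right)} = -28496 - \left(-5\right) \left(-14\right) = -28496 - 70 = -28566$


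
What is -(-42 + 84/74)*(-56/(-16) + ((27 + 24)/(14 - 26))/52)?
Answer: 134379/962 ≈ 139.69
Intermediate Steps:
-(-42 + 84/74)*(-56/(-16) + ((27 + 24)/(14 - 26))/52) = -(-42 + 84*(1/74))*(-56*(-1/16) + (51/(-12))*(1/52)) = -(-42 + 42/37)*(7/2 + (51*(-1/12))*(1/52)) = -(-1512)*(7/2 - 17/4*1/52)/37 = -(-1512)*(7/2 - 17/208)/37 = -(-1512)*711/(37*208) = -1*(-134379/962) = 134379/962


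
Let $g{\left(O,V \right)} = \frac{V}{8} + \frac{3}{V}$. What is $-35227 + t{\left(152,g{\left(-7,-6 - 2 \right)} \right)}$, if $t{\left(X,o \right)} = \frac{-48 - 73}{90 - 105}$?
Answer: $- \frac{528284}{15} \approx -35219.0$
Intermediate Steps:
$g{\left(O,V \right)} = \frac{3}{V} + \frac{V}{8}$ ($g{\left(O,V \right)} = V \frac{1}{8} + \frac{3}{V} = \frac{V}{8} + \frac{3}{V} = \frac{3}{V} + \frac{V}{8}$)
$t{\left(X,o \right)} = \frac{121}{15}$ ($t{\left(X,o \right)} = - \frac{121}{-15} = \left(-121\right) \left(- \frac{1}{15}\right) = \frac{121}{15}$)
$-35227 + t{\left(152,g{\left(-7,-6 - 2 \right)} \right)} = -35227 + \frac{121}{15} = - \frac{528284}{15}$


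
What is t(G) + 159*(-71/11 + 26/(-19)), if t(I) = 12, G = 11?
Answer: -257457/209 ≈ -1231.9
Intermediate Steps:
t(G) + 159*(-71/11 + 26/(-19)) = 12 + 159*(-71/11 + 26/(-19)) = 12 + 159*(-71*1/11 + 26*(-1/19)) = 12 + 159*(-71/11 - 26/19) = 12 + 159*(-1635/209) = 12 - 259965/209 = -257457/209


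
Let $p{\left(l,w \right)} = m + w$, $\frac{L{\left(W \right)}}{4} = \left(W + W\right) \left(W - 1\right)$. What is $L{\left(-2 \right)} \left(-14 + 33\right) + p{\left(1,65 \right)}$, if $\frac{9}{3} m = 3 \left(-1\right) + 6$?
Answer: $978$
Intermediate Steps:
$m = 1$ ($m = \frac{3 \left(-1\right) + 6}{3} = \frac{-3 + 6}{3} = \frac{1}{3} \cdot 3 = 1$)
$L{\left(W \right)} = 8 W \left(-1 + W\right)$ ($L{\left(W \right)} = 4 \left(W + W\right) \left(W - 1\right) = 4 \cdot 2 W \left(-1 + W\right) = 8 W \left(-1 + W\right)$)
$p{\left(l,w \right)} = 1 + w$
$L{\left(-2 \right)} \left(-14 + 33\right) + p{\left(1,65 \right)} = 8 \left(-2\right) \left(-1 - 2\right) \left(-14 + 33\right) + \left(1 + 65\right) = 8 \left(-2\right) \left(-3\right) 19 + 66 = 48 \cdot 19 + 66 = 912 + 66 = 978$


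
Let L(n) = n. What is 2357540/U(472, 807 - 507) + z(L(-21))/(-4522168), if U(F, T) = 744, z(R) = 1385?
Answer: 1332648864535/420561624 ≈ 3168.7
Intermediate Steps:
2357540/U(472, 807 - 507) + z(L(-21))/(-4522168) = 2357540/744 + 1385/(-4522168) = 2357540*(1/744) + 1385*(-1/4522168) = 589385/186 - 1385/4522168 = 1332648864535/420561624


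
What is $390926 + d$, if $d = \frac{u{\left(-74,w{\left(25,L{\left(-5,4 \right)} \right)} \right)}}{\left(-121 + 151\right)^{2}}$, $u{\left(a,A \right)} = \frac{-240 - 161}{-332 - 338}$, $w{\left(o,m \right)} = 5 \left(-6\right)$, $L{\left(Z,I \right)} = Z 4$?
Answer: $\frac{235728378401}{603000} \approx 3.9093 \cdot 10^{5}$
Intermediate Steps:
$L{\left(Z,I \right)} = 4 Z$
$w{\left(o,m \right)} = -30$
$u{\left(a,A \right)} = \frac{401}{670}$ ($u{\left(a,A \right)} = - \frac{401}{-670} = \left(-401\right) \left(- \frac{1}{670}\right) = \frac{401}{670}$)
$d = \frac{401}{603000}$ ($d = \frac{401}{670 \left(-121 + 151\right)^{2}} = \frac{401}{670 \cdot 30^{2}} = \frac{401}{670 \cdot 900} = \frac{401}{670} \cdot \frac{1}{900} = \frac{401}{603000} \approx 0.00066501$)
$390926 + d = 390926 + \frac{401}{603000} = \frac{235728378401}{603000}$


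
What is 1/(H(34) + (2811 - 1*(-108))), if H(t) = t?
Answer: 1/2953 ≈ 0.00033864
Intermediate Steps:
1/(H(34) + (2811 - 1*(-108))) = 1/(34 + (2811 - 1*(-108))) = 1/(34 + (2811 + 108)) = 1/(34 + 2919) = 1/2953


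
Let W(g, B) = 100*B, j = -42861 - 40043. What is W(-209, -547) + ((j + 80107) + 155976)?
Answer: 98479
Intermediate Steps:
j = -82904
W(-209, -547) + ((j + 80107) + 155976) = 100*(-547) + ((-82904 + 80107) + 155976) = -54700 + (-2797 + 155976) = -54700 + 153179 = 98479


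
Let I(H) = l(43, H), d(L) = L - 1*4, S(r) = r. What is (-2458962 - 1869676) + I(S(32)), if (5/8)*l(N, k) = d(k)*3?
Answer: -21642518/5 ≈ -4.3285e+6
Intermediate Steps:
d(L) = -4 + L (d(L) = L - 4 = -4 + L)
l(N, k) = -96/5 + 24*k/5 (l(N, k) = 8*((-4 + k)*3)/5 = 8*(-12 + 3*k)/5 = -96/5 + 24*k/5)
I(H) = -96/5 + 24*H/5
(-2458962 - 1869676) + I(S(32)) = (-2458962 - 1869676) + (-96/5 + (24/5)*32) = -4328638 + (-96/5 + 768/5) = -4328638 + 672/5 = -21642518/5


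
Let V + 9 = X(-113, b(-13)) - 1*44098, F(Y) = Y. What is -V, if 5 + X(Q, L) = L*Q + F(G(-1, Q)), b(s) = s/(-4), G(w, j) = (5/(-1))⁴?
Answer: 175417/4 ≈ 43854.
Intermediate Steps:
G(w, j) = 625 (G(w, j) = (5*(-1))⁴ = (-5)⁴ = 625)
b(s) = -s/4 (b(s) = s*(-¼) = -s/4)
X(Q, L) = 620 + L*Q (X(Q, L) = -5 + (L*Q + 625) = -5 + (625 + L*Q) = 620 + L*Q)
V = -175417/4 (V = -9 + ((620 - ¼*(-13)*(-113)) - 1*44098) = -9 + ((620 + (13/4)*(-113)) - 44098) = -9 + ((620 - 1469/4) - 44098) = -9 + (1011/4 - 44098) = -9 - 175381/4 = -175417/4 ≈ -43854.)
-V = -1*(-175417/4) = 175417/4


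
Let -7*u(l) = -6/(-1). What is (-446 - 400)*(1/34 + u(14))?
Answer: 83331/119 ≈ 700.26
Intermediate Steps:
u(l) = -6/7 (u(l) = -(-6)/(7*(-1)) = -(-6)*(-1)/7 = -1/7*6 = -6/7)
(-446 - 400)*(1/34 + u(14)) = (-446 - 400)*(1/34 - 6/7) = -846*(1/34 - 6/7) = -846*(-197/238) = 83331/119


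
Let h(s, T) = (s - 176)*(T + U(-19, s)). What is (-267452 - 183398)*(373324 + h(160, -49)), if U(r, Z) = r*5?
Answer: -169351883800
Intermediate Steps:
U(r, Z) = 5*r
h(s, T) = (-176 + s)*(-95 + T) (h(s, T) = (s - 176)*(T + 5*(-19)) = (-176 + s)*(T - 95) = (-176 + s)*(-95 + T))
(-267452 - 183398)*(373324 + h(160, -49)) = (-267452 - 183398)*(373324 + (16720 - 176*(-49) - 95*160 - 49*160)) = -450850*(373324 + (16720 + 8624 - 15200 - 7840)) = -450850*(373324 + 2304) = -450850*375628 = -169351883800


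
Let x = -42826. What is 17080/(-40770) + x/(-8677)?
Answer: 159781286/35376129 ≈ 4.5166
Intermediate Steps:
17080/(-40770) + x/(-8677) = 17080/(-40770) - 42826/(-8677) = 17080*(-1/40770) - 42826*(-1/8677) = -1708/4077 + 42826/8677 = 159781286/35376129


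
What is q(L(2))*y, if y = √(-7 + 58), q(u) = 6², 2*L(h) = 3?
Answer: 36*√51 ≈ 257.09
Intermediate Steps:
L(h) = 3/2 (L(h) = (½)*3 = 3/2)
q(u) = 36
y = √51 ≈ 7.1414
q(L(2))*y = 36*√51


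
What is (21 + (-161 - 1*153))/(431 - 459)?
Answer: 293/28 ≈ 10.464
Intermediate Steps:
(21 + (-161 - 1*153))/(431 - 459) = (21 + (-161 - 153))/(-28) = (21 - 314)*(-1/28) = -293*(-1/28) = 293/28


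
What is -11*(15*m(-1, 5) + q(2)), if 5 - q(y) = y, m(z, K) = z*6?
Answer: 957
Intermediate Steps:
m(z, K) = 6*z
q(y) = 5 - y
-11*(15*m(-1, 5) + q(2)) = -11*(15*(6*(-1)) + (5 - 1*2)) = -11*(15*(-6) + (5 - 2)) = -11*(-90 + 3) = -11*(-87) = 957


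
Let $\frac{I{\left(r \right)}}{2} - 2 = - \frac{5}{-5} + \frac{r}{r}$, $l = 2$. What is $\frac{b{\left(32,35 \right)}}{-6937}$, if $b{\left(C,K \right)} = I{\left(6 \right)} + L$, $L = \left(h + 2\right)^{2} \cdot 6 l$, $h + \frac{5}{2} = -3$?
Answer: $- \frac{155}{6937} \approx -0.022344$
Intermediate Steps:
$h = - \frac{11}{2}$ ($h = - \frac{5}{2} - 3 = - \frac{11}{2} \approx -5.5$)
$I{\left(r \right)} = 8$ ($I{\left(r \right)} = 4 + 2 \left(- \frac{5}{-5} + \frac{r}{r}\right) = 4 + 2 \left(\left(-5\right) \left(- \frac{1}{5}\right) + 1\right) = 4 + 2 \left(1 + 1\right) = 4 + 2 \cdot 2 = 4 + 4 = 8$)
$L = 147$ ($L = \left(- \frac{11}{2} + 2\right)^{2} \cdot 6 \cdot 2 = \left(- \frac{7}{2}\right)^{2} \cdot 6 \cdot 2 = \frac{49}{4} \cdot 6 \cdot 2 = \frac{147}{2} \cdot 2 = 147$)
$b{\left(C,K \right)} = 155$ ($b{\left(C,K \right)} = 8 + 147 = 155$)
$\frac{b{\left(32,35 \right)}}{-6937} = \frac{155}{-6937} = 155 \left(- \frac{1}{6937}\right) = - \frac{155}{6937}$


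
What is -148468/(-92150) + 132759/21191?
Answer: 7689963619/976375325 ≈ 7.8760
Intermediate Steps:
-148468/(-92150) + 132759/21191 = -148468*(-1/92150) + 132759*(1/21191) = 74234/46075 + 132759/21191 = 7689963619/976375325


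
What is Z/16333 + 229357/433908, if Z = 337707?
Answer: 150279856837/7087019364 ≈ 21.205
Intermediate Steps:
Z/16333 + 229357/433908 = 337707/16333 + 229357/433908 = 150279856837/7087019364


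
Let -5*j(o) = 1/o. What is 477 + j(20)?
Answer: 47699/100 ≈ 476.99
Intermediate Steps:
j(o) = -1/(5*o)
477 + j(20) = 477 - ⅕/20 = 477 - ⅕*1/20 = 477 - 1/100 = 47699/100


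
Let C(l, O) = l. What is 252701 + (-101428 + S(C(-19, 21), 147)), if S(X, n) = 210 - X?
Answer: 151502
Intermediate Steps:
252701 + (-101428 + S(C(-19, 21), 147)) = 252701 + (-101428 + (210 - 1*(-19))) = 252701 + (-101428 + (210 + 19)) = 252701 + (-101428 + 229) = 252701 - 101199 = 151502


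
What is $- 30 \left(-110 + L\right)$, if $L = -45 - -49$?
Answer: $3180$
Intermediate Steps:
$L = 4$ ($L = -45 + 49 = 4$)
$- 30 \left(-110 + L\right) = - 30 \left(-110 + 4\right) = \left(-30\right) \left(-106\right) = 3180$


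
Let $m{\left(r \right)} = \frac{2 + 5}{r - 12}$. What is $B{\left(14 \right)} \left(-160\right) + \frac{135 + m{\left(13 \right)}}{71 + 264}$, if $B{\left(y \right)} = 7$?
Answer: $- \frac{375058}{335} \approx -1119.6$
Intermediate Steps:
$m{\left(r \right)} = \frac{7}{-12 + r}$
$B{\left(14 \right)} \left(-160\right) + \frac{135 + m{\left(13 \right)}}{71 + 264} = 7 \left(-160\right) + \frac{135 + \frac{7}{-12 + 13}}{71 + 264} = -1120 + \frac{135 + \frac{7}{1}}{335} = -1120 + \left(135 + 7 \cdot 1\right) \frac{1}{335} = -1120 + \left(135 + 7\right) \frac{1}{335} = -1120 + 142 \cdot \frac{1}{335} = -1120 + \frac{142}{335} = - \frac{375058}{335}$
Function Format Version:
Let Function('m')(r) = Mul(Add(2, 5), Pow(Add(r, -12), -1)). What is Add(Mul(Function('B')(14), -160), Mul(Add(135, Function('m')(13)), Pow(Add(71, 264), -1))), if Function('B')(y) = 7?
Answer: Rational(-375058, 335) ≈ -1119.6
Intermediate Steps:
Function('m')(r) = Mul(7, Pow(Add(-12, r), -1))
Add(Mul(Function('B')(14), -160), Mul(Add(135, Function('m')(13)), Pow(Add(71, 264), -1))) = Add(Mul(7, -160), Mul(Add(135, Mul(7, Pow(Add(-12, 13), -1))), Pow(Add(71, 264), -1))) = Add(-1120, Mul(Add(135, Mul(7, Pow(1, -1))), Pow(335, -1))) = Add(-1120, Mul(Add(135, Mul(7, 1)), Rational(1, 335))) = Add(-1120, Mul(Add(135, 7), Rational(1, 335))) = Add(-1120, Mul(142, Rational(1, 335))) = Add(-1120, Rational(142, 335)) = Rational(-375058, 335)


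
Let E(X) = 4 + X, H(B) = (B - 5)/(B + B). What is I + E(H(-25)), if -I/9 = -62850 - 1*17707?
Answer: 3625088/5 ≈ 7.2502e+5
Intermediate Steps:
I = 725013 (I = -9*(-62850 - 1*17707) = -9*(-62850 - 17707) = -9*(-80557) = 725013)
H(B) = (-5 + B)/(2*B) (H(B) = (-5 + B)/((2*B)) = (-5 + B)*(1/(2*B)) = (-5 + B)/(2*B))
I + E(H(-25)) = 725013 + (4 + (1/2)*(-5 - 25)/(-25)) = 725013 + (4 + (1/2)*(-1/25)*(-30)) = 725013 + (4 + 3/5) = 725013 + 23/5 = 3625088/5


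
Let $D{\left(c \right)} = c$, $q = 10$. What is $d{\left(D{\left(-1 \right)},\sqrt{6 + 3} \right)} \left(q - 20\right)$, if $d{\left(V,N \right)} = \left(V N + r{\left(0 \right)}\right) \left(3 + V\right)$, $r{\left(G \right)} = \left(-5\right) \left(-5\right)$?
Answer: $-440$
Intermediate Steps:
$r{\left(G \right)} = 25$
$d{\left(V,N \right)} = \left(3 + V\right) \left(25 + N V\right)$ ($d{\left(V,N \right)} = \left(V N + 25\right) \left(3 + V\right) = \left(N V + 25\right) \left(3 + V\right) = \left(25 + N V\right) \left(3 + V\right) = \left(3 + V\right) \left(25 + N V\right)$)
$d{\left(D{\left(-1 \right)},\sqrt{6 + 3} \right)} \left(q - 20\right) = \left(75 + 25 \left(-1\right) + \sqrt{6 + 3} \left(-1\right)^{2} + 3 \sqrt{6 + 3} \left(-1\right)\right) \left(10 - 20\right) = \left(75 - 25 + \sqrt{9} \cdot 1 + 3 \sqrt{9} \left(-1\right)\right) \left(-10\right) = \left(75 - 25 + 3 \cdot 1 + 3 \cdot 3 \left(-1\right)\right) \left(-10\right) = \left(75 - 25 + 3 - 9\right) \left(-10\right) = 44 \left(-10\right) = -440$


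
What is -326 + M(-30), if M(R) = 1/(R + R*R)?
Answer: -283619/870 ≈ -326.00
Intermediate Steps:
M(R) = 1/(R + R**2)
-326 + M(-30) = -326 + 1/((-30)*(1 - 30)) = -326 - 1/30/(-29) = -326 - 1/30*(-1/29) = -326 + 1/870 = -283619/870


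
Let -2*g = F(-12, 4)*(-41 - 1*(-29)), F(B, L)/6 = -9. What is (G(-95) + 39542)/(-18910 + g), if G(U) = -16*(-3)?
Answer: -19795/9617 ≈ -2.0583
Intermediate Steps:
F(B, L) = -54 (F(B, L) = 6*(-9) = -54)
G(U) = 48
g = -324 (g = -(-27)*(-41 - 1*(-29)) = -(-27)*(-41 + 29) = -(-27)*(-12) = -½*648 = -324)
(G(-95) + 39542)/(-18910 + g) = (48 + 39542)/(-18910 - 324) = 39590/(-19234) = 39590*(-1/19234) = -19795/9617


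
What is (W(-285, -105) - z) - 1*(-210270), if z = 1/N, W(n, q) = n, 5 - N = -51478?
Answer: 10810657754/51483 ≈ 2.0999e+5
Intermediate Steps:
N = 51483 (N = 5 - 1*(-51478) = 5 + 51478 = 51483)
z = 1/51483 ≈ 1.9424e-5
(W(-285, -105) - z) - 1*(-210270) = (-285 - 1*1/51483) - 1*(-210270) = (-285 - 1/51483) + 210270 = -14672656/51483 + 210270 = 10810657754/51483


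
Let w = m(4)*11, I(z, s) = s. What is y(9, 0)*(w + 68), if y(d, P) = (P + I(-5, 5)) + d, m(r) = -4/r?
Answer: 798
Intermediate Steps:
y(d, P) = 5 + P + d (y(d, P) = (P + 5) + d = (5 + P) + d = 5 + P + d)
w = -11 (w = -4/4*11 = -4*¼*11 = -1*11 = -11)
y(9, 0)*(w + 68) = (5 + 0 + 9)*(-11 + 68) = 14*57 = 798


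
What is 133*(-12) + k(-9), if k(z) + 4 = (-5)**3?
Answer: -1725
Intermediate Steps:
k(z) = -129 (k(z) = -4 + (-5)**3 = -4 - 125 = -129)
133*(-12) + k(-9) = 133*(-12) - 129 = -1596 - 129 = -1725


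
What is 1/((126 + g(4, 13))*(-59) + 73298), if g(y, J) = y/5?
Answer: 5/329084 ≈ 1.5194e-5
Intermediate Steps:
g(y, J) = y/5 (g(y, J) = y*(⅕) = y/5)
1/((126 + g(4, 13))*(-59) + 73298) = 1/((126 + (⅕)*4)*(-59) + 73298) = 1/((126 + ⅘)*(-59) + 73298) = 1/((634/5)*(-59) + 73298) = 1/(-37406/5 + 73298) = 1/(329084/5) = 5/329084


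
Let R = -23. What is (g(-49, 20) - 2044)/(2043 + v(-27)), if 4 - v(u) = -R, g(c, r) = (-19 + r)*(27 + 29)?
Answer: -497/506 ≈ -0.98221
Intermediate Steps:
g(c, r) = -1064 + 56*r (g(c, r) = (-19 + r)*56 = -1064 + 56*r)
v(u) = -19 (v(u) = 4 - (-1)*(-23) = 4 - 1*23 = 4 - 23 = -19)
(g(-49, 20) - 2044)/(2043 + v(-27)) = ((-1064 + 56*20) - 2044)/(2043 - 19) = ((-1064 + 1120) - 2044)/2024 = (56 - 2044)*(1/2024) = -1988*1/2024 = -497/506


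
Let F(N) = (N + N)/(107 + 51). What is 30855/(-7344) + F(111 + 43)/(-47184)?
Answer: -46982947/11182608 ≈ -4.2014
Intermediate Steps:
F(N) = N/79 (F(N) = (2*N)/158 = (2*N)*(1/158) = N/79)
30855/(-7344) + F(111 + 43)/(-47184) = 30855/(-7344) + ((111 + 43)/79)/(-47184) = 30855*(-1/7344) + ((1/79)*154)*(-1/47184) = -605/144 + (154/79)*(-1/47184) = -605/144 - 77/1863768 = -46982947/11182608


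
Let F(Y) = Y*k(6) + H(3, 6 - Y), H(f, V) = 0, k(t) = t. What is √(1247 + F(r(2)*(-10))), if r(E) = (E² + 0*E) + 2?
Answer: √887 ≈ 29.783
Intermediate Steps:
r(E) = 2 + E² (r(E) = (E² + 0) + 2 = E² + 2 = 2 + E²)
F(Y) = 6*Y (F(Y) = Y*6 + 0 = 6*Y + 0 = 6*Y)
√(1247 + F(r(2)*(-10))) = √(1247 + 6*((2 + 2²)*(-10))) = √(1247 + 6*((2 + 4)*(-10))) = √(1247 + 6*(6*(-10))) = √(1247 + 6*(-60)) = √(1247 - 360) = √887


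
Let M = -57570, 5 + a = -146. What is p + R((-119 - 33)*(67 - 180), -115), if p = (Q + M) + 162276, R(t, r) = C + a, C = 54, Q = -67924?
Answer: 36685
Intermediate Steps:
a = -151 (a = -5 - 146 = -151)
R(t, r) = -97 (R(t, r) = 54 - 151 = -97)
p = 36782 (p = (-67924 - 57570) + 162276 = -125494 + 162276 = 36782)
p + R((-119 - 33)*(67 - 180), -115) = 36782 - 97 = 36685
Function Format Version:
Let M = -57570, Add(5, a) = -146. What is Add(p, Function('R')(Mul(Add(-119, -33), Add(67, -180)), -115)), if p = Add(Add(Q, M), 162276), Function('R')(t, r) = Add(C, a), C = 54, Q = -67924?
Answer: 36685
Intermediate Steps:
a = -151 (a = Add(-5, -146) = -151)
Function('R')(t, r) = -97 (Function('R')(t, r) = Add(54, -151) = -97)
p = 36782 (p = Add(Add(-67924, -57570), 162276) = Add(-125494, 162276) = 36782)
Add(p, Function('R')(Mul(Add(-119, -33), Add(67, -180)), -115)) = Add(36782, -97) = 36685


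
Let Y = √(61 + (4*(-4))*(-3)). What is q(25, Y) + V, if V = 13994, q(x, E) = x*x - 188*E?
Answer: 14619 - 188*√109 ≈ 12656.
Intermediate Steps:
Y = √109 (Y = √(61 - 16*(-3)) = √(61 + 48) = √109 ≈ 10.440)
q(x, E) = x² - 188*E
q(25, Y) + V = (25² - 188*√109) + 13994 = (625 - 188*√109) + 13994 = 14619 - 188*√109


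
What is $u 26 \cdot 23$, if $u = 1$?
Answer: $598$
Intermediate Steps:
$u 26 \cdot 23 = 1 \cdot 26 \cdot 23 = 26 \cdot 23 = 598$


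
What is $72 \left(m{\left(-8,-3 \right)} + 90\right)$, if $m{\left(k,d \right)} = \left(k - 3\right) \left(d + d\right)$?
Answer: $11232$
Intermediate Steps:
$m{\left(k,d \right)} = 2 d \left(-3 + k\right)$ ($m{\left(k,d \right)} = \left(-3 + k\right) 2 d = 2 d \left(-3 + k\right)$)
$72 \left(m{\left(-8,-3 \right)} + 90\right) = 72 \left(2 \left(-3\right) \left(-3 - 8\right) + 90\right) = 72 \left(2 \left(-3\right) \left(-11\right) + 90\right) = 72 \left(66 + 90\right) = 72 \cdot 156 = 11232$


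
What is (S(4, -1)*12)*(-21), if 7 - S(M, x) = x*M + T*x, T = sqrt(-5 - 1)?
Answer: -2772 - 252*I*sqrt(6) ≈ -2772.0 - 617.27*I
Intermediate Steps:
T = I*sqrt(6) (T = sqrt(-6) = I*sqrt(6) ≈ 2.4495*I)
S(M, x) = 7 - M*x - I*x*sqrt(6) (S(M, x) = 7 - (x*M + (I*sqrt(6))*x) = 7 - (M*x + I*x*sqrt(6)) = 7 + (-M*x - I*x*sqrt(6)) = 7 - M*x - I*x*sqrt(6))
(S(4, -1)*12)*(-21) = ((7 - 1*4*(-1) - 1*I*(-1)*sqrt(6))*12)*(-21) = ((7 + 4 + I*sqrt(6))*12)*(-21) = ((11 + I*sqrt(6))*12)*(-21) = (132 + 12*I*sqrt(6))*(-21) = -2772 - 252*I*sqrt(6)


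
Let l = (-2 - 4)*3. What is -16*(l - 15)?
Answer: 528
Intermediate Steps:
l = -18 (l = -6*3 = -18)
-16*(l - 15) = -16*(-18 - 15) = -16*(-33) = 528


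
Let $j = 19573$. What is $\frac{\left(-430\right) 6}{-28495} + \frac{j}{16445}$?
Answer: $\frac{5218789}{4074785} \approx 1.2808$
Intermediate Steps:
$\frac{\left(-430\right) 6}{-28495} + \frac{j}{16445} = \frac{\left(-430\right) 6}{-28495} + \frac{19573}{16445} = \left(-2580\right) \left(- \frac{1}{28495}\right) + 19573 \cdot \frac{1}{16445} = \frac{516}{5699} + \frac{851}{715} = \frac{5218789}{4074785}$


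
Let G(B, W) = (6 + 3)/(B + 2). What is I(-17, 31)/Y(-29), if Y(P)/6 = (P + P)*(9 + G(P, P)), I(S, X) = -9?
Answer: 9/3016 ≈ 0.0029841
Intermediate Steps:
G(B, W) = 9/(2 + B)
Y(P) = 12*P*(9 + 9/(2 + P)) (Y(P) = 6*((P + P)*(9 + 9/(2 + P))) = 6*((2*P)*(9 + 9/(2 + P))) = 6*(2*P*(9 + 9/(2 + P))) = 12*P*(9 + 9/(2 + P)))
I(-17, 31)/Y(-29) = -9*(-(2 - 29)/(3132*(3 - 29))) = -9/(108*(-29)*(-26)/(-27)) = -9/(108*(-29)*(-1/27)*(-26)) = -9/(-3016) = -9*(-1/3016) = 9/3016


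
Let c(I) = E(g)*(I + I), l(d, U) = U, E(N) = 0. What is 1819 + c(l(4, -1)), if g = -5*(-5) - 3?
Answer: 1819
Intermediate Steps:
g = 22 (g = 25 - 3 = 22)
c(I) = 0 (c(I) = 0*(I + I) = 0*(2*I) = 0)
1819 + c(l(4, -1)) = 1819 + 0 = 1819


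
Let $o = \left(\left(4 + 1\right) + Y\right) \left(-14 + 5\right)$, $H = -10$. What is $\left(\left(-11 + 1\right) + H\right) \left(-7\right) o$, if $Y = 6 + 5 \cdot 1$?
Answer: $-20160$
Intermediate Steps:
$Y = 11$ ($Y = 6 + 5 = 11$)
$o = -144$ ($o = \left(\left(4 + 1\right) + 11\right) \left(-14 + 5\right) = \left(5 + 11\right) \left(-9\right) = 16 \left(-9\right) = -144$)
$\left(\left(-11 + 1\right) + H\right) \left(-7\right) o = \left(\left(-11 + 1\right) - 10\right) \left(-7\right) \left(-144\right) = \left(-10 - 10\right) \left(-7\right) \left(-144\right) = \left(-20\right) \left(-7\right) \left(-144\right) = 140 \left(-144\right) = -20160$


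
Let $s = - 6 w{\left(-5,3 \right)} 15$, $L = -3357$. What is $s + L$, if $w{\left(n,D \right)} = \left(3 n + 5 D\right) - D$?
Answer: $-3087$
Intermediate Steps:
$w{\left(n,D \right)} = 3 n + 4 D$
$s = 270$ ($s = - 6 \left(3 \left(-5\right) + 4 \cdot 3\right) 15 = - 6 \left(-15 + 12\right) 15 = \left(-6\right) \left(-3\right) 15 = 18 \cdot 15 = 270$)
$s + L = 270 - 3357 = -3087$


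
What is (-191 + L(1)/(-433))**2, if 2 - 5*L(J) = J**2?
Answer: 170995482256/4687225 ≈ 36481.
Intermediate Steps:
L(J) = 2/5 - J**2/5
(-191 + L(1)/(-433))**2 = (-191 + (2/5 - 1/5*1**2)/(-433))**2 = (-191 + (2/5 - 1/5*1)*(-1/433))**2 = (-191 + (2/5 - 1/5)*(-1/433))**2 = (-191 + (1/5)*(-1/433))**2 = (-191 - 1/2165)**2 = (-413516/2165)**2 = 170995482256/4687225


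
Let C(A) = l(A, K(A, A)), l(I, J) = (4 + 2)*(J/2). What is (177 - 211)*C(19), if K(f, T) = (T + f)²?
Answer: -147288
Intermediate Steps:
l(I, J) = 3*J (l(I, J) = 6*(J*(½)) = 6*(J/2) = 3*J)
C(A) = 12*A² (C(A) = 3*(A + A)² = 3*(2*A)² = 3*(4*A²) = 12*A²)
(177 - 211)*C(19) = (177 - 211)*(12*19²) = -408*361 = -34*4332 = -147288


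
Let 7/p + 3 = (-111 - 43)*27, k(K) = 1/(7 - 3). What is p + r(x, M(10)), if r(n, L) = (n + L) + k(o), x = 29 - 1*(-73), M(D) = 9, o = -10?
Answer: 1851617/16644 ≈ 111.25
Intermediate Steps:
k(K) = ¼ (k(K) = 1/4 = ¼)
x = 102 (x = 29 + 73 = 102)
p = -7/4161 (p = 7/(-3 + (-111 - 43)*27) = 7/(-3 - 154*27) = 7/(-3 - 4158) = 7/(-4161) = 7*(-1/4161) = -7/4161 ≈ -0.0016823)
r(n, L) = ¼ + L + n (r(n, L) = (n + L) + ¼ = (L + n) + ¼ = ¼ + L + n)
p + r(x, M(10)) = -7/4161 + (¼ + 9 + 102) = -7/4161 + 445/4 = 1851617/16644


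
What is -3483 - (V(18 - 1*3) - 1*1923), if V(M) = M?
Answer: -1575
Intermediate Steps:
-3483 - (V(18 - 1*3) - 1*1923) = -3483 - ((18 - 1*3) - 1*1923) = -3483 - ((18 - 3) - 1923) = -3483 - (15 - 1923) = -3483 - 1*(-1908) = -3483 + 1908 = -1575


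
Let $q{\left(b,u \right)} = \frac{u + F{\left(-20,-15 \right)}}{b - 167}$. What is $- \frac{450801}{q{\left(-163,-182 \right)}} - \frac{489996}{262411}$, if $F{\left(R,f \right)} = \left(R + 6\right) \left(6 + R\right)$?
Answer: $\frac{19518694869843}{1836877} \approx 1.0626 \cdot 10^{7}$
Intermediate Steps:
$F{\left(R,f \right)} = \left(6 + R\right)^{2}$ ($F{\left(R,f \right)} = \left(6 + R\right) \left(6 + R\right) = \left(6 + R\right)^{2}$)
$q{\left(b,u \right)} = \frac{196 + u}{-167 + b}$ ($q{\left(b,u \right)} = \frac{u + \left(6 - 20\right)^{2}}{b - 167} = \frac{u + \left(-14\right)^{2}}{-167 + b} = \frac{u + 196}{-167 + b} = \frac{196 + u}{-167 + b}$)
$- \frac{450801}{q{\left(-163,-182 \right)}} - \frac{489996}{262411} = - \frac{450801}{\frac{1}{-167 - 163} \left(196 - 182\right)} - \frac{489996}{262411} = - \frac{450801}{\frac{1}{-330} \cdot 14} - \frac{489996}{262411} = - \frac{450801}{\left(- \frac{1}{330}\right) 14} - \frac{489996}{262411} = - \frac{450801}{- \frac{7}{165}} - \frac{489996}{262411} = \left(-450801\right) \left(- \frac{165}{7}\right) - \frac{489996}{262411} = \frac{74382165}{7} - \frac{489996}{262411} = \frac{19518694869843}{1836877}$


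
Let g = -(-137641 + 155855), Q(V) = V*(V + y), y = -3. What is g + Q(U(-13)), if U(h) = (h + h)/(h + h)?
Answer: -18216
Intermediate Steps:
U(h) = 1 (U(h) = (2*h)/((2*h)) = (2*h)*(1/(2*h)) = 1)
Q(V) = V*(-3 + V) (Q(V) = V*(V - 3) = V*(-3 + V))
g = -18214 (g = -1*18214 = -18214)
g + Q(U(-13)) = -18214 + 1*(-3 + 1) = -18214 + 1*(-2) = -18214 - 2 = -18216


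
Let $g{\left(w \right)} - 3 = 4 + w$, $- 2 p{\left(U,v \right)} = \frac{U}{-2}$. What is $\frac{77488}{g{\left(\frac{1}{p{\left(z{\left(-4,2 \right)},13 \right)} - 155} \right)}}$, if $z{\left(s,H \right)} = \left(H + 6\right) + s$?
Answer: $\frac{11933152}{1077} \approx 11080.0$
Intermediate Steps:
$z{\left(s,H \right)} = 6 + H + s$ ($z{\left(s,H \right)} = \left(6 + H\right) + s = 6 + H + s$)
$p{\left(U,v \right)} = \frac{U}{4}$ ($p{\left(U,v \right)} = - \frac{U \frac{1}{-2}}{2} = - \frac{U \left(- \frac{1}{2}\right)}{2} = - \frac{\left(- \frac{1}{2}\right) U}{2} = \frac{U}{4}$)
$g{\left(w \right)} = 7 + w$ ($g{\left(w \right)} = 3 + \left(4 + w\right) = 7 + w$)
$\frac{77488}{g{\left(\frac{1}{p{\left(z{\left(-4,2 \right)},13 \right)} - 155} \right)}} = \frac{77488}{7 + \frac{1}{\frac{6 + 2 - 4}{4} - 155}} = \frac{77488}{7 + \frac{1}{\frac{1}{4} \cdot 4 - 155}} = \frac{77488}{7 + \frac{1}{1 - 155}} = \frac{77488}{7 + \frac{1}{-154}} = \frac{77488}{7 - \frac{1}{154}} = \frac{77488}{\frac{1077}{154}} = 77488 \cdot \frac{154}{1077} = \frac{11933152}{1077}$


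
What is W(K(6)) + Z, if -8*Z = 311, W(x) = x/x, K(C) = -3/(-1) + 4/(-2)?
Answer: -303/8 ≈ -37.875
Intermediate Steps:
K(C) = 1 (K(C) = -3*(-1) + 4*(-½) = 3 - 2 = 1)
W(x) = 1
Z = -311/8 (Z = -⅛*311 = -311/8 ≈ -38.875)
W(K(6)) + Z = 1 - 311/8 = -303/8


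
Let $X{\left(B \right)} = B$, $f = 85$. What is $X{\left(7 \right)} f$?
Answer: $595$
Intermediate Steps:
$X{\left(7 \right)} f = 7 \cdot 85 = 595$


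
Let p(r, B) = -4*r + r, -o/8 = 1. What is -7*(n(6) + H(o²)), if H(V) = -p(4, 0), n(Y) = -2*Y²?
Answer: 420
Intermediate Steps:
o = -8 (o = -8*1 = -8)
p(r, B) = -3*r
H(V) = 12 (H(V) = -(-3)*4 = -1*(-12) = 12)
-7*(n(6) + H(o²)) = -7*(-2*6² + 12) = -7*(-2*36 + 12) = -7*(-72 + 12) = -7*(-60) = 420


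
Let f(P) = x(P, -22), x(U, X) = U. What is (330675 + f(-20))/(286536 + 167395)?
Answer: 330655/453931 ≈ 0.72843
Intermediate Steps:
f(P) = P
(330675 + f(-20))/(286536 + 167395) = (330675 - 20)/(286536 + 167395) = 330655/453931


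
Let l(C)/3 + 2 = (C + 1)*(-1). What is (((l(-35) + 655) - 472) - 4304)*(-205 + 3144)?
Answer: -11829475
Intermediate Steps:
l(C) = -9 - 3*C (l(C) = -6 + 3*((C + 1)*(-1)) = -6 + 3*((1 + C)*(-1)) = -6 + 3*(-1 - C) = -6 + (-3 - 3*C) = -9 - 3*C)
(((l(-35) + 655) - 472) - 4304)*(-205 + 3144) = ((((-9 - 3*(-35)) + 655) - 472) - 4304)*(-205 + 3144) = ((((-9 + 105) + 655) - 472) - 4304)*2939 = (((96 + 655) - 472) - 4304)*2939 = ((751 - 472) - 4304)*2939 = (279 - 4304)*2939 = -4025*2939 = -11829475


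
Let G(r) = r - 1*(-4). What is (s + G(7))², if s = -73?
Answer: 3844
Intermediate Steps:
G(r) = 4 + r (G(r) = r + 4 = 4 + r)
(s + G(7))² = (-73 + (4 + 7))² = (-73 + 11)² = (-62)² = 3844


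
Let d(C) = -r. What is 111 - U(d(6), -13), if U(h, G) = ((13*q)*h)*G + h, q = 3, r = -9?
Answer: 4665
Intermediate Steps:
d(C) = 9 (d(C) = -1*(-9) = 9)
U(h, G) = h + 39*G*h (U(h, G) = ((13*3)*h)*G + h = (39*h)*G + h = 39*G*h + h = h + 39*G*h)
111 - U(d(6), -13) = 111 - 9*(1 + 39*(-13)) = 111 - 9*(1 - 507) = 111 - 9*(-506) = 111 - 1*(-4554) = 111 + 4554 = 4665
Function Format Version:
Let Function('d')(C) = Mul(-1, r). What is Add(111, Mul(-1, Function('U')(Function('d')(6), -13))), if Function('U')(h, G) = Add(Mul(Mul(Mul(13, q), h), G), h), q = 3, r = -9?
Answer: 4665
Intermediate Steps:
Function('d')(C) = 9 (Function('d')(C) = Mul(-1, -9) = 9)
Function('U')(h, G) = Add(h, Mul(39, G, h)) (Function('U')(h, G) = Add(Mul(Mul(Mul(13, 3), h), G), h) = Add(Mul(Mul(39, h), G), h) = Add(Mul(39, G, h), h) = Add(h, Mul(39, G, h)))
Add(111, Mul(-1, Function('U')(Function('d')(6), -13))) = Add(111, Mul(-1, Mul(9, Add(1, Mul(39, -13))))) = Add(111, Mul(-1, Mul(9, Add(1, -507)))) = Add(111, Mul(-1, Mul(9, -506))) = Add(111, Mul(-1, -4554)) = Add(111, 4554) = 4665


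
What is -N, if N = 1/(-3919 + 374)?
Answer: 1/3545 ≈ 0.00028209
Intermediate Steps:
N = -1/3545 (N = 1/(-3545) = -1/3545 ≈ -0.00028209)
-N = -1*(-1/3545) = 1/3545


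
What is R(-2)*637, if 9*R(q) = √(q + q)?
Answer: 1274*I/9 ≈ 141.56*I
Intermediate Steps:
R(q) = √2*√q/9 (R(q) = √(q + q)/9 = √(2*q)/9 = (√2*√q)/9 = √2*√q/9)
R(-2)*637 = (√2*√(-2)/9)*637 = (√2*(I*√2)/9)*637 = (2*I/9)*637 = 1274*I/9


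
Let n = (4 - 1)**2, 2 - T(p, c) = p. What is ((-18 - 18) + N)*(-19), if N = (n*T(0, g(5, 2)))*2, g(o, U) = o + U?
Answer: 0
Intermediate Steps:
g(o, U) = U + o
T(p, c) = 2 - p
n = 9 (n = 3**2 = 9)
N = 36 (N = (9*(2 - 1*0))*2 = (9*(2 + 0))*2 = (9*2)*2 = 18*2 = 36)
((-18 - 18) + N)*(-19) = ((-18 - 18) + 36)*(-19) = (-36 + 36)*(-19) = 0*(-19) = 0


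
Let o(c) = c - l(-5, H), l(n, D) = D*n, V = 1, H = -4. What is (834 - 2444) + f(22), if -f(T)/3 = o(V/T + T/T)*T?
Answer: -359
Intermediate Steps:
o(c) = -20 + c (o(c) = c - (-4)*(-5) = c - 1*20 = c - 20 = -20 + c)
f(T) = -3*T*(-19 + 1/T) (f(T) = -3*(-20 + (1/T + T/T))*T = -3*(-20 + (1/T + 1))*T = -3*(-20 + (1 + 1/T))*T = -3*(-19 + 1/T)*T = -3*T*(-19 + 1/T))
(834 - 2444) + f(22) = (834 - 2444) + (-3 + 57*22) = -1610 + (-3 + 1254) = -1610 + 1251 = -359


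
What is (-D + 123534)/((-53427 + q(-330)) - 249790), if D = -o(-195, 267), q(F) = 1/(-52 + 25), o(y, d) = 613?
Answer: -3351969/8186860 ≈ -0.40943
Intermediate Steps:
q(F) = -1/27 (q(F) = 1/(-27) = -1/27)
D = -613 (D = -1*613 = -613)
(-D + 123534)/((-53427 + q(-330)) - 249790) = (-1*(-613) + 123534)/((-53427 - 1/27) - 249790) = (613 + 123534)/(-1442530/27 - 249790) = 124147/(-8186860/27) = 124147*(-27/8186860) = -3351969/8186860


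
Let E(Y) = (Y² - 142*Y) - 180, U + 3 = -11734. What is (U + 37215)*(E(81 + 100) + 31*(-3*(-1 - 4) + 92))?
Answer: 259773688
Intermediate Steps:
U = -11737 (U = -3 - 11734 = -11737)
E(Y) = -180 + Y² - 142*Y
(U + 37215)*(E(81 + 100) + 31*(-3*(-1 - 4) + 92)) = (-11737 + 37215)*((-180 + (81 + 100)² - 142*(81 + 100)) + 31*(-3*(-1 - 4) + 92)) = 25478*((-180 + 181² - 142*181) + 31*(-3*(-5) + 92)) = 25478*((-180 + 32761 - 25702) + 31*(15 + 92)) = 25478*(6879 + 31*107) = 25478*(6879 + 3317) = 25478*10196 = 259773688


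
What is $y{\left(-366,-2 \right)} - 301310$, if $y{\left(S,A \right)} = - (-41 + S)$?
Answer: $-300903$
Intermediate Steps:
$y{\left(S,A \right)} = 41 - S$
$y{\left(-366,-2 \right)} - 301310 = \left(41 - -366\right) - 301310 = \left(41 + 366\right) - 301310 = 407 - 301310 = -300903$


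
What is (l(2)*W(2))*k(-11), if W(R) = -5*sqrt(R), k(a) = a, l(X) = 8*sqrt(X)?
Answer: 880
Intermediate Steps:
(l(2)*W(2))*k(-11) = ((8*sqrt(2))*(-5*sqrt(2)))*(-11) = -80*(-11) = 880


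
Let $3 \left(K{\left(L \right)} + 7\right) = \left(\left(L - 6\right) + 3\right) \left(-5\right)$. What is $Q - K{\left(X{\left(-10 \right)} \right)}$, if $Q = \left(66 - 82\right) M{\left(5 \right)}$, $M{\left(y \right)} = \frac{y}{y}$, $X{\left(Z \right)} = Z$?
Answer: $- \frac{92}{3} \approx -30.667$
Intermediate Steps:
$M{\left(y \right)} = 1$
$Q = -16$ ($Q = \left(66 - 82\right) 1 = \left(-16\right) 1 = -16$)
$K{\left(L \right)} = -2 - \frac{5 L}{3}$ ($K{\left(L \right)} = -7 + \frac{\left(\left(L - 6\right) + 3\right) \left(-5\right)}{3} = -7 + \frac{\left(\left(-6 + L\right) + 3\right) \left(-5\right)}{3} = -7 + \frac{\left(-3 + L\right) \left(-5\right)}{3} = -7 + \frac{15 - 5 L}{3} = -7 - \left(-5 + \frac{5 L}{3}\right) = -2 - \frac{5 L}{3}$)
$Q - K{\left(X{\left(-10 \right)} \right)} = -16 - \left(-2 - - \frac{50}{3}\right) = -16 - \left(-2 + \frac{50}{3}\right) = -16 - \frac{44}{3} = - \frac{92}{3}$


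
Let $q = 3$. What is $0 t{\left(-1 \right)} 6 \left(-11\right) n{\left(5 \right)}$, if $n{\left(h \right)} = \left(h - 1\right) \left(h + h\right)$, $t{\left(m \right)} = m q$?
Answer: $0$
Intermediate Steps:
$t{\left(m \right)} = 3 m$ ($t{\left(m \right)} = m 3 = 3 m$)
$n{\left(h \right)} = 2 h \left(-1 + h\right)$ ($n{\left(h \right)} = \left(-1 + h\right) 2 h = 2 h \left(-1 + h\right)$)
$0 t{\left(-1 \right)} 6 \left(-11\right) n{\left(5 \right)} = 0 \cdot 3 \left(-1\right) 6 \left(-11\right) 2 \cdot 5 \left(-1 + 5\right) = 0 \left(-3\right) 6 \left(-11\right) 2 \cdot 5 \cdot 4 = 0 \cdot 6 \left(-11\right) 40 = 0 \left(-11\right) 40 = 0 \cdot 40 = 0$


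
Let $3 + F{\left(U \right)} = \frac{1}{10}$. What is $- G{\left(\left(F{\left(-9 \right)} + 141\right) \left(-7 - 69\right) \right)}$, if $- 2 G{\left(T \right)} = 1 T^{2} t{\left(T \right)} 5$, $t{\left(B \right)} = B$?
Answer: $- \frac{72260644359676}{25} \approx -2.8904 \cdot 10^{12}$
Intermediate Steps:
$F{\left(U \right)} = - \frac{29}{10}$ ($F{\left(U \right)} = -3 + \frac{1}{10} = - \frac{29}{10}$)
$G{\left(T \right)} = - \frac{5 T^{3}}{2}$ ($G{\left(T \right)} = - \frac{1 T^{2} T 5}{2} = - \frac{T^{2} \cdot 5 T}{2} = - \frac{5 T^{3}}{2}$)
$- G{\left(\left(F{\left(-9 \right)} + 141\right) \left(-7 - 69\right) \right)} = - \frac{\left(-5\right) \left(\left(- \frac{29}{10} + 141\right) \left(-7 - 69\right)\right)^{3}}{2} = - \frac{\left(-5\right) \left(\frac{1381}{10} \left(-76\right)\right)^{3}}{2} = - \frac{\left(-5\right) \left(- \frac{52478}{5}\right)^{3}}{2} = - \frac{\left(-5\right) \left(-144521288719352\right)}{2 \cdot 125} = \left(-1\right) \frac{72260644359676}{25} = - \frac{72260644359676}{25}$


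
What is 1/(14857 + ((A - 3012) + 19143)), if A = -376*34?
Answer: 1/18204 ≈ 5.4933e-5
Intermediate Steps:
A = -12784
1/(14857 + ((A - 3012) + 19143)) = 1/(14857 + ((-12784 - 3012) + 19143)) = 1/(14857 + (-15796 + 19143)) = 1/(14857 + 3347) = 1/18204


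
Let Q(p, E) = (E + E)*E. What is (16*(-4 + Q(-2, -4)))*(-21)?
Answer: -9408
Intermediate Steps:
Q(p, E) = 2*E**2 (Q(p, E) = (2*E)*E = 2*E**2)
(16*(-4 + Q(-2, -4)))*(-21) = (16*(-4 + 2*(-4)**2))*(-21) = (16*(-4 + 2*16))*(-21) = (16*(-4 + 32))*(-21) = (16*28)*(-21) = 448*(-21) = -9408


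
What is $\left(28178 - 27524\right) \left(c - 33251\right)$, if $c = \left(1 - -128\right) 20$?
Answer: $-20058834$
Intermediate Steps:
$c = 2580$ ($c = \left(1 + 128\right) 20 = 129 \cdot 20 = 2580$)
$\left(28178 - 27524\right) \left(c - 33251\right) = \left(28178 - 27524\right) \left(2580 - 33251\right) = 654 \left(-30671\right) = -20058834$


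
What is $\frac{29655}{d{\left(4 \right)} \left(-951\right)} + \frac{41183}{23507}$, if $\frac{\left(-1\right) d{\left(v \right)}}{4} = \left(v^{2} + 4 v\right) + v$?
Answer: $\frac{704096093}{357682512} \approx 1.9685$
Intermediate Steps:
$d{\left(v \right)} = - 20 v - 4 v^{2}$ ($d{\left(v \right)} = - 4 \left(\left(v^{2} + 4 v\right) + v\right) = - 4 \left(v^{2} + 5 v\right) = - 20 v - 4 v^{2}$)
$\frac{29655}{d{\left(4 \right)} \left(-951\right)} + \frac{41183}{23507} = \frac{29655}{\left(-4\right) 4 \left(5 + 4\right) \left(-951\right)} + \frac{41183}{23507} = \frac{29655}{\left(-4\right) 4 \cdot 9 \left(-951\right)} + 41183 \cdot \frac{1}{23507} = \frac{29655}{\left(-144\right) \left(-951\right)} + \frac{41183}{23507} = \frac{29655}{136944} + \frac{41183}{23507} = 29655 \cdot \frac{1}{136944} + \frac{41183}{23507} = \frac{3295}{15216} + \frac{41183}{23507} = \frac{704096093}{357682512}$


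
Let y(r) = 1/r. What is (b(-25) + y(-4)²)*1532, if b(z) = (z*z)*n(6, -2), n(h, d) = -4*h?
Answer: -91919617/4 ≈ -2.2980e+7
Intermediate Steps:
b(z) = -24*z² (b(z) = (z*z)*(-4*6) = z²*(-24) = -24*z²)
(b(-25) + y(-4)²)*1532 = (-24*(-25)² + (1/(-4))²)*1532 = (-24*625 + (-¼)²)*1532 = (-15000 + 1/16)*1532 = -239999/16*1532 = -91919617/4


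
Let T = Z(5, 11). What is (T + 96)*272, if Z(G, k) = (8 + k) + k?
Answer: 34272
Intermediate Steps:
Z(G, k) = 8 + 2*k
T = 30 (T = 8 + 2*11 = 8 + 22 = 30)
(T + 96)*272 = (30 + 96)*272 = 126*272 = 34272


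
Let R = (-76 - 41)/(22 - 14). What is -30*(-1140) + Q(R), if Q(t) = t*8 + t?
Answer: 272547/8 ≈ 34068.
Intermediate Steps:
R = -117/8 ≈ -14.625
Q(t) = 9*t (Q(t) = 8*t + t = 9*t)
-30*(-1140) + Q(R) = -30*(-1140) + 9*(-117/8) = 34200 - 1053/8 = 272547/8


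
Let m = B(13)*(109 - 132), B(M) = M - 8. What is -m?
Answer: 115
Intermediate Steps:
B(M) = -8 + M
m = -115 (m = (-8 + 13)*(109 - 132) = 5*(-23) = -115)
-m = -1*(-115) = 115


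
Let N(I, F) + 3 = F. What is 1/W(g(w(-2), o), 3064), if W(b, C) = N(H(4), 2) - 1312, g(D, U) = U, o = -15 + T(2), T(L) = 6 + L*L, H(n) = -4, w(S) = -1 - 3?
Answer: -1/1313 ≈ -0.00076161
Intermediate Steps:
w(S) = -4
T(L) = 6 + L²
o = -5 (o = -15 + (6 + 2²) = -15 + (6 + 4) = -15 + 10 = -5)
N(I, F) = -3 + F
W(b, C) = -1313 (W(b, C) = (-3 + 2) - 1312 = -1 - 1312 = -1313)
1/W(g(w(-2), o), 3064) = 1/(-1313) = -1/1313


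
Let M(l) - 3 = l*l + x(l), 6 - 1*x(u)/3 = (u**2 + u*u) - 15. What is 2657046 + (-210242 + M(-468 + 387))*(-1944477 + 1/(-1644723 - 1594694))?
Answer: 1530539086342963892/3239417 ≈ 4.7247e+11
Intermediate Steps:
x(u) = 63 - 6*u**2 (x(u) = 18 - 3*((u**2 + u*u) - 15) = 18 - 3*((u**2 + u**2) - 15) = 18 - 3*(2*u**2 - 15) = 18 - 3*(-15 + 2*u**2) = 18 + (45 - 6*u**2) = 63 - 6*u**2)
M(l) = 66 - 5*l**2 (M(l) = 3 + (l*l + (63 - 6*l**2)) = 3 + (l**2 + (63 - 6*l**2)) = 3 + (63 - 5*l**2) = 66 - 5*l**2)
2657046 + (-210242 + M(-468 + 387))*(-1944477 + 1/(-1644723 - 1594694)) = 2657046 + (-210242 + (66 - 5*(-468 + 387)**2))*(-1944477 + 1/(-1644723 - 1594694)) = 2657046 + (-210242 + (66 - 5*(-81)**2))*(-1944477 + 1/(-3239417)) = 2657046 + (-210242 + (66 - 5*6561))*(-1944477 - 1/3239417) = 2657046 + (-210242 + (66 - 32805))*(-6298971849910/3239417) = 2657046 + (-210242 - 32739)*(-6298971849910/3239417) = 2657046 - 242981*(-6298971849910/3239417) = 2657046 + 1530530479062981710/3239417 = 1530539086342963892/3239417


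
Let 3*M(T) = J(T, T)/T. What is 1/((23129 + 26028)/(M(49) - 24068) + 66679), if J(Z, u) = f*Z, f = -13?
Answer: 72217/4815209872 ≈ 1.4998e-5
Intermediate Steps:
J(Z, u) = -13*Z
M(T) = -13/3 (M(T) = ((-13*T)/T)/3 = (⅓)*(-13) = -13/3)
1/((23129 + 26028)/(M(49) - 24068) + 66679) = 1/((23129 + 26028)/(-13/3 - 24068) + 66679) = 1/(49157/(-72217/3) + 66679) = 1/(49157*(-3/72217) + 66679) = 1/(-147471/72217 + 66679) = 1/(4815209872/72217) = 72217/4815209872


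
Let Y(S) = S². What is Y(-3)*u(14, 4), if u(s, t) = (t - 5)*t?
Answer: -36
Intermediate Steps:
u(s, t) = t*(-5 + t) (u(s, t) = (-5 + t)*t = t*(-5 + t))
Y(-3)*u(14, 4) = (-3)²*(4*(-5 + 4)) = 9*(4*(-1)) = 9*(-4) = -36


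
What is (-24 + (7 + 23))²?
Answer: 36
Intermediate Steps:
(-24 + (7 + 23))² = (-24 + 30)² = 6² = 36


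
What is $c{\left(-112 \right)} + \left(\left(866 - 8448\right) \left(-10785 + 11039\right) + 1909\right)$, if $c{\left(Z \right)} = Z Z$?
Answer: $-1911375$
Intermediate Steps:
$c{\left(Z \right)} = Z^{2}$
$c{\left(-112 \right)} + \left(\left(866 - 8448\right) \left(-10785 + 11039\right) + 1909\right) = \left(-112\right)^{2} + \left(\left(866 - 8448\right) \left(-10785 + 11039\right) + 1909\right) = 12544 + \left(\left(-7582\right) 254 + 1909\right) = 12544 + \left(-1925828 + 1909\right) = 12544 - 1923919 = -1911375$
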